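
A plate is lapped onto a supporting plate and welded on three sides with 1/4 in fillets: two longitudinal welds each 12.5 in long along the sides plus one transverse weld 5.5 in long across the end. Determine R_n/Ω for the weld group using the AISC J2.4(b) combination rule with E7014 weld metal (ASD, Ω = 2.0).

R_n/Ω ≈ 113 kip

E70XX → F_EXX = 70 ksi.
t_e = 0.707 × 0.25 = 0.1767 in.
R_nwl = 0.6 × 70 × 0.1767 × 25 = 185.6 kip (longitudinal, 2 welds).
R_nwt = 0.6 × 70 × 0.1767 × 5.5 = 40.83 kip (transverse, base value).
(i) R_nwl + R_nwt = 226.4 kip; (ii) 0.85 R_nwl + 1.5 R_nwt = 219 kip.
R_n = max = 226.4 kip [governs: (i)]; R_n/Ω = 113.2 kip.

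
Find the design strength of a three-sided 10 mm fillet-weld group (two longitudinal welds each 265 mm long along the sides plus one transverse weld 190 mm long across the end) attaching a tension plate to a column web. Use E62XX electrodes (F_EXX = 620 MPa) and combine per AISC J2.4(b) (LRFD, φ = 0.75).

t_e = 0.707 × 10 = 7.07 mm.
R_nwl = 0.6 × 620 × 7.07 × 530 × 10⁻³ = 1394 kN (longitudinal, 2 welds).
R_nwt = 0.6 × 620 × 7.07 × 190 × 10⁻³ = 499.7 kN (transverse, base value).
(i) R_nwl + R_nwt = 1894 kN; (ii) 0.85 R_nwl + 1.5 R_nwt = 1934 kN.
R_n = max = 1934 kN [governs: (ii)]; φR_n = 1451 kN.

φR_n ≈ 1450 kN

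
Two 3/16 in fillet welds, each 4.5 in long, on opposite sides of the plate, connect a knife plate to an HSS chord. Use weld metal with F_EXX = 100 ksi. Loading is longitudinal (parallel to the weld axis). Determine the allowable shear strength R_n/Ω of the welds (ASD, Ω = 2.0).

R_n/Ω ≈ 35.8 kip

Effective throat t_e = 0.707 × 0.1875 = 0.1326 in.
Total length L = 9 in; A_we = 0.1326 × 9 = 1.193 in².
F_nw = 0.6 F_EXX = 0.6 × 100 = 60 ksi.
R_n = 60 × 1.193 = 71.58 kip; R_n/Ω = 71.58/2.0 = 35.79 kip.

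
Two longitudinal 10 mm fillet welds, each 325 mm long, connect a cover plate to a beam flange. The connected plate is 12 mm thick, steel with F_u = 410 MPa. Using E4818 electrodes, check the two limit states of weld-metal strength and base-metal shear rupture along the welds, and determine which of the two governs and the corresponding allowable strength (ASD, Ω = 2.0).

R_n/Ω ≈ 662 kN (weld metal governs)

E48XX → F_EXX = 480 MPa.
t_e = 0.707 × 10 = 7.07 mm; L = 650 mm.
Weld metal: R_n/Ω = (1/2.0) × 0.6 × 480 × 7.07 × 650 × 10⁻³ = 661.8 kN.
Base metal (shear rupture): R_n/Ω = (1/2.0) × 0.6 × 410 × 12 × 650 × 10⁻³ = 959.4 kN.
Governing: weld metal.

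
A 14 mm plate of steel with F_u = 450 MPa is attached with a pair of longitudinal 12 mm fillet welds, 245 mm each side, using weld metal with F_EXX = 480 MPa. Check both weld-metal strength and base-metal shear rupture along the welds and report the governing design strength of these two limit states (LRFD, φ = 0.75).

φR_n ≈ 898 kN (weld metal governs)

t_e = 0.707 × 12 = 8.484 mm; L = 490 mm.
Weld metal: φR_n = 0.75 × 0.6 × 480 × 8.484 × 490 × 10⁻³ = 897.9 kN.
Base metal (shear rupture): φR_n = 0.75 × 0.6 × 450 × 14 × 490 × 10⁻³ = 1389 kN.
Governing: weld metal.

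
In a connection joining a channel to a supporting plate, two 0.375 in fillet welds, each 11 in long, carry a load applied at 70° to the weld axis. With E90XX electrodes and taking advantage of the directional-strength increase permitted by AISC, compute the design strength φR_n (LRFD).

φR_n ≈ 344 kips

E90XX → F_EXX = 90 ksi.
t_e = 0.707 × 0.375 = 0.2651 in; A_we = 0.2651 × 22 = 5.833 in².
Directional factor: 1.0 + 0.5 sin^1.5(70°) = 1.455.
F_nw = 0.6 × 90 × 1.455 = 78.59 ksi.
φR_n = 0.75 × 78.59 × 5.833 = 343.8 kips.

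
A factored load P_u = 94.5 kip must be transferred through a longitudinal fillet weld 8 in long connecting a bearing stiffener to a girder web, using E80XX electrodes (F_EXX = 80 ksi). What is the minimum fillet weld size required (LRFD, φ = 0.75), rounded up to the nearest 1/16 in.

Total weld length L = 8 in.
Required throat t_e = P_u / (φ × 0.6 F_EXX × L) = 94.5 / (0.75 × 0.6 × 80 × 8) = 0.3281 in.
Required leg w = t_e / 0.707 = 0.4641 in → use 1/2 in.

w = 1/2 in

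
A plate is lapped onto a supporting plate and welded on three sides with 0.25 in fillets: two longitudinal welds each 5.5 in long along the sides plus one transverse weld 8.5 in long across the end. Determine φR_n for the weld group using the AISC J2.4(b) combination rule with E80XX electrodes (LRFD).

φR_n ≈ 141 kip

E80XX → F_EXX = 80 ksi.
t_e = 0.707 × 0.25 = 0.1767 in.
R_nwl = 0.6 × 80 × 0.1767 × 11 = 93.32 kip (longitudinal, 2 welds).
R_nwt = 0.6 × 80 × 0.1767 × 8.5 = 72.11 kip (transverse, base value).
(i) R_nwl + R_nwt = 165.4 kip; (ii) 0.85 R_nwl + 1.5 R_nwt = 187.5 kip.
R_n = max = 187.5 kip [governs: (ii)]; φR_n = 140.6 kip.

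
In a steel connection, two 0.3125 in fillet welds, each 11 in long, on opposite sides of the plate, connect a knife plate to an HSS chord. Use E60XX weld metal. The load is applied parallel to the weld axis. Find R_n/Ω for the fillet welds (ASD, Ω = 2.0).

R_n/Ω ≈ 87.5 kips

E60XX → F_EXX = 60 ksi.
Effective throat t_e = 0.707 × 0.3125 = 0.2209 in.
Total length L = 22 in; A_we = 0.2209 × 22 = 4.861 in².
F_nw = 0.6 F_EXX = 0.6 × 60 = 36 ksi.
R_n = 36 × 4.861 = 175 kips; R_n/Ω = 175/2.0 = 87.49 kips.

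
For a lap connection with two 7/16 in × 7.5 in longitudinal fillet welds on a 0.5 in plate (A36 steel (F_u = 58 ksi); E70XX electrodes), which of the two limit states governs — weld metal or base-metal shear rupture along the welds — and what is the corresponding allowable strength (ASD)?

E70XX → F_EXX = 70 ksi.
t_e = 0.707 × 0.4375 = 0.3093 in; L = 15 in.
Weld metal: R_n/Ω = (1/2.0) × 0.6 × 70 × 0.3093 × 15 = 97.43 kips.
Base metal (shear rupture): R_n/Ω = (1/2.0) × 0.6 × 58 × 0.5 × 15 = 130.5 kips.
Governing: weld metal.

R_n/Ω ≈ 97.4 kips (weld metal governs)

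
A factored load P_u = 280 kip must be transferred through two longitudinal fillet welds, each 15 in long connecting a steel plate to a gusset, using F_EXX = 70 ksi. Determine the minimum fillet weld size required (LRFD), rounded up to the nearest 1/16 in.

w = 7/16 in

Total weld length L = 30 in.
Required throat t_e = P_u / (φ × 0.6 F_EXX × L) = 280 / (0.75 × 0.6 × 70 × 30) = 0.2963 in.
Required leg w = t_e / 0.707 = 0.4191 in → use 7/16 in.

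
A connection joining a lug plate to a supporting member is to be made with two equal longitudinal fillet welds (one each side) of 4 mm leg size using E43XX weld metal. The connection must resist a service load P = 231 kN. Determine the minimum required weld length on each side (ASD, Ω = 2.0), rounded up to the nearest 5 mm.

L = 320 mm on each side

E43XX → F_EXX = 430 MPa.
Throat t_e = 0.707 × 4 = 2.828 mm.
r_n/Ω = (0.6 × 430 × 2.828) / 2.0 = 364.8 N/mm = 0.3648 kN/mm.
L_req = P / (r_n/Ω) = 231 / 0.3648 = 633.2 mm total.
Per side: 633.2 / 2 = 316.6 mm.
Round up → use L = 320 mm on each side.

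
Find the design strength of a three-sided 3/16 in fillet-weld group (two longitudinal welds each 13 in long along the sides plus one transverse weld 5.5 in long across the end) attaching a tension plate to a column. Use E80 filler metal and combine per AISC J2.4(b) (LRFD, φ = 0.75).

φR_n ≈ 150 kips

E80XX → F_EXX = 80 ksi.
t_e = 0.707 × 0.1875 = 0.1326 in.
R_nwl = 0.6 × 80 × 0.1326 × 26 = 165.4 kips (longitudinal, 2 welds).
R_nwt = 0.6 × 80 × 0.1326 × 5.5 = 35 kips (transverse, base value).
(i) R_nwl + R_nwt = 200.4 kips; (ii) 0.85 R_nwl + 1.5 R_nwt = 193.1 kips.
R_n = max = 200.4 kips [governs: (i)]; φR_n = 150.3 kips.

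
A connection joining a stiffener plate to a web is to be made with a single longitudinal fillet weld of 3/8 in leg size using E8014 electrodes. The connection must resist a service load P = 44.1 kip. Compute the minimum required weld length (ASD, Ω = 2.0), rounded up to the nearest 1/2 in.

E80XX → F_EXX = 80 ksi.
Throat t_e = 0.707 × 0.375 = 0.2651 in.
r_n/Ω = (0.6 × 80 × 0.2651) / 2.0 = 6.363 kip/in.
L_req = P / (r_n/Ω) = 44.1 / 6.363 = 6.931 in total.
Round up → use L = 7 in.

L = 7 in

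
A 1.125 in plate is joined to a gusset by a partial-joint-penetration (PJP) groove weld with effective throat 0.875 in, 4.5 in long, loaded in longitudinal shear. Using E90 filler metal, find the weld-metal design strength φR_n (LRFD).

E90XX → F_EXX = 90 ksi.
Effective throat (given) t_e = 0.875 in.
A_we = 0.875 × 4.5 = 3.938 in².
F_nw = 0.6 F_EXX = 54 ksi.
φR_n = 0.75 × 54 × 3.938 = 159.5 kip.

φR_n ≈ 159 kip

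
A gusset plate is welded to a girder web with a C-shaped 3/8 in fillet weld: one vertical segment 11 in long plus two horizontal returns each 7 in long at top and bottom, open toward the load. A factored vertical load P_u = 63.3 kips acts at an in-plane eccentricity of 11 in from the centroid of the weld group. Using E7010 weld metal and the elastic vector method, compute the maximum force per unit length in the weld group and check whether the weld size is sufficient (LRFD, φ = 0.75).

E70XX → F_EXX = 70 ksi.
Total weld length L_w = 25 in. Treat welds as unit-width lines.
Centroid: x̄ = 2×7×3.5 / 25 = 1.96 in from the vertical weld.
Polar moment about centroid: J = I_x + I_y = [11³/12 + 2×7×5.5²] + [11×1.96² + 2(7³/12 + 7×1.54²)] = 667 in³.
Direct shear f_v = P/L_w = 63.3 / 25 = 2.532 kip/in (vertical).
Torsion M = P·e = 63.3 × 11 = 696.3 kip·in.
Critical point at (x, y) = (5.04, 5.5) from centroid. f_tx = M·y/J = 5.741 kip/in; f_ty = M·x/J = 5.261 kip/in.
Resultant f_max = √[f_tx² + (f_v + f_ty)²] = √[5.741² + (2.532 + 5.261)²] = 9.68 kip/in.
Capacity per unit length: φr_n = 0.75 × 0.6 × 70 × (0.707 × 0.375) = 8.351 kip/in.
9.68 > 8.351 → NOT adequate.

f_max ≈ 9.68 kip/in; NOT adequate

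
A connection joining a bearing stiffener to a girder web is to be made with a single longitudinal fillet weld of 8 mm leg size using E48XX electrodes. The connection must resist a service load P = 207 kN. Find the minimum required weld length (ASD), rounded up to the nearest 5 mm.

E48XX → F_EXX = 480 MPa.
Throat t_e = 0.707 × 8 = 5.656 mm.
r_n/Ω = (0.6 × 480 × 5.656) / 2.0 = 814.5 N/mm = 0.8145 kN/mm.
L_req = P / (r_n/Ω) = 207 / 0.8145 = 254.2 mm total.
Round up → use L = 255 mm.

L = 255 mm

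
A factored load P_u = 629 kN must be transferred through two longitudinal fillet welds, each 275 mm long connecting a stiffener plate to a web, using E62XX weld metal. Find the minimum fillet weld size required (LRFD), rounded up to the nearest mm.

E62XX → F_EXX = 620 MPa.
Total weld length L = 550 mm.
Required throat t_e = P_u / (φ × 0.6 F_EXX × L) = 629 / (0.75 × 0.6 × 620 × 550 × 10⁻³) = 4.099 mm.
Required leg w = t_e / 0.707 = 5.798 mm → use 6 mm.

w = 6 mm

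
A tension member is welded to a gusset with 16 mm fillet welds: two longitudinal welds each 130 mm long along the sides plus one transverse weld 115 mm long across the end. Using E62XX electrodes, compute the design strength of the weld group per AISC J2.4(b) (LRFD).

φR_n ≈ 1240 kN

E62XX → F_EXX = 620 MPa.
t_e = 0.707 × 16 = 11.31 mm.
R_nwl = 0.6 × 620 × 11.31 × 260 × 10⁻³ = 1094 kN (longitudinal, 2 welds).
R_nwt = 0.6 × 620 × 11.31 × 115 × 10⁻³ = 483.9 kN (transverse, base value).
(i) R_nwl + R_nwt = 1578 kN; (ii) 0.85 R_nwl + 1.5 R_nwt = 1656 kN.
R_n = max = 1656 kN [governs: (ii)]; φR_n = 1242 kN.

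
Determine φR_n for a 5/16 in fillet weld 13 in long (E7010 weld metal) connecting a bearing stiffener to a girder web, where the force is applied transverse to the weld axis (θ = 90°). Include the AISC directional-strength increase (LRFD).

E70XX → F_EXX = 70 ksi.
t_e = 0.707 × 0.3125 = 0.2209 in; A_we = 0.2209 × 13 = 2.872 in².
Directional factor: 1.0 + 0.5 sin^1.5(90°) = 1.5.
F_nw = 0.6 × 70 × 1.5 = 63 ksi.
φR_n = 0.75 × 63 × 2.872 = 135.7 kips.

φR_n ≈ 136 kips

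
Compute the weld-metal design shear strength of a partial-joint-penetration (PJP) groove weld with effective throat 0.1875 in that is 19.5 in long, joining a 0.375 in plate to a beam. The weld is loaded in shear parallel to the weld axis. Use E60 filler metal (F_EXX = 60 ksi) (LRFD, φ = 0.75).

Effective throat (given) t_e = 0.1875 in.
A_we = 0.1875 × 19.5 = 3.656 in².
F_nw = 0.6 F_EXX = 36 ksi.
φR_n = 0.75 × 36 × 3.656 = 98.72 kip.

φR_n ≈ 98.7 kip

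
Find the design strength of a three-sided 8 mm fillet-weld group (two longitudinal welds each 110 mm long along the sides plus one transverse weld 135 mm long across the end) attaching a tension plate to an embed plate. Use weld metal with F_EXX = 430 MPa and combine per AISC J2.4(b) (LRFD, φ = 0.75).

φR_n ≈ 426 kN

t_e = 0.707 × 8 = 5.656 mm.
R_nwl = 0.6 × 430 × 5.656 × 220 × 10⁻³ = 321 kN (longitudinal, 2 welds).
R_nwt = 0.6 × 430 × 5.656 × 135 × 10⁻³ = 197 kN (transverse, base value).
(i) R_nwl + R_nwt = 518 kN; (ii) 0.85 R_nwl + 1.5 R_nwt = 568.4 kN.
R_n = max = 568.4 kN [governs: (ii)]; φR_n = 426.3 kN.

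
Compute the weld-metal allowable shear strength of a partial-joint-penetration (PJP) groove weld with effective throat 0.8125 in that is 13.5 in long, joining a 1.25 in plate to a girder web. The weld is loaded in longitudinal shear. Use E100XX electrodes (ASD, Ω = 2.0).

E100XX → F_EXX = 100 ksi.
Effective throat (given) t_e = 0.8125 in.
A_we = 0.8125 × 13.5 = 10.97 in².
F_nw = 0.6 F_EXX = 60 ksi.
R_n/Ω = (60 × 10.97) / 2.0 = 329.1 kips.

R_n/Ω ≈ 329 kips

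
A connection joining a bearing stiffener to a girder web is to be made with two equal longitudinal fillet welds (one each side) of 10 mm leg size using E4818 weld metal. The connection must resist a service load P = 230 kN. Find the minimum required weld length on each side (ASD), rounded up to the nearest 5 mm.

E48XX → F_EXX = 480 MPa.
Throat t_e = 0.707 × 10 = 7.07 mm.
r_n/Ω = (0.6 × 480 × 7.07) / 2.0 = 1018 N/mm = 1.018 kN/mm.
L_req = P / (r_n/Ω) = 230 / 1.018 = 225.9 mm total.
Per side: 225.9 / 2 = 113 mm.
Round up → use L = 115 mm on each side.

L = 115 mm on each side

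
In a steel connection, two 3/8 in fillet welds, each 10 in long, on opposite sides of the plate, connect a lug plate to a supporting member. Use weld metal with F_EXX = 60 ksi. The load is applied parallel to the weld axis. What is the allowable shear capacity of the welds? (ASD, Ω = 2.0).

R_n/Ω ≈ 95.4 kip

Effective throat t_e = 0.707 × 0.375 = 0.2651 in.
Total length L = 20 in; A_we = 0.2651 × 20 = 5.303 in².
F_nw = 0.6 F_EXX = 0.6 × 60 = 36 ksi.
R_n = 36 × 5.303 = 190.9 kip; R_n/Ω = 190.9/2.0 = 95.45 kip.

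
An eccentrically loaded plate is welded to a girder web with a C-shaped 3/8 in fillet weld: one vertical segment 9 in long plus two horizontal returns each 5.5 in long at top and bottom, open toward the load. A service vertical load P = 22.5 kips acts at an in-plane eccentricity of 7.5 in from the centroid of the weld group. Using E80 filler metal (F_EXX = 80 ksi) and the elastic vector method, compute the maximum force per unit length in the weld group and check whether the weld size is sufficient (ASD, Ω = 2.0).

f_max ≈ 3.75 kip/in; adequate

Total weld length L_w = 20 in. Treat welds as unit-width lines.
Centroid: x̄ = 2×5.5×2.75 / 20 = 1.512 in from the vertical weld.
Polar moment about centroid: J = I_x + I_y = [9³/12 + 2×5.5×4.5²] + [9×1.512² + 2(5.5³/12 + 5.5×1.238²)] = 348.7 in³.
Direct shear f_v = P/L_w = 22.5 / 20 = 1.125 kip/in (vertical).
Torsion M = P·e = 22.5 × 7.5 = 168.75 kip·in.
Critical point at (x, y) = (3.987, 4.5) from centroid. f_tx = M·y/J = 2.178 kip/in; f_ty = M·x/J = 1.93 kip/in.
Resultant f_max = √[f_tx² + (f_v + f_ty)²] = √[2.178² + (1.125 + 1.93)²] = 3.752 kip/in.
Capacity per unit length: r_n/Ω = (1/2.0) × 0.6 × 80 × (0.707 × 0.375) = 6.363 kip/in.
3.752 ≤ 6.363 → adequate.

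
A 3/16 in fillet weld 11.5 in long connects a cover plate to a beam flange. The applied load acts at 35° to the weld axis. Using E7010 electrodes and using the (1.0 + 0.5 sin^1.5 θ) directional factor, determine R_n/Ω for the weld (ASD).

E70XX → F_EXX = 70 ksi.
t_e = 0.707 × 0.1875 = 0.1326 in; A_we = 0.1326 × 11.5 = 1.524 in².
Directional factor: 1.0 + 0.5 sin^1.5(35°) = 1.217.
F_nw = 0.6 × 70 × 1.217 = 51.12 ksi.
R_n/Ω = (51.12 × 1.524) / 2.0 = 38.97 kip.

R_n/Ω ≈ 39 kip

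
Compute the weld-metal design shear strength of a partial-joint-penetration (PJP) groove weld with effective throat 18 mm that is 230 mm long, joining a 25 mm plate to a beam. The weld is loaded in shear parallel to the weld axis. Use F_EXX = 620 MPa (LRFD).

φR_n ≈ 1160 kN

Effective throat (given) t_e = 18 mm.
A_we = 18 × 230 = 4140 mm².
F_nw = 0.6 F_EXX = 372 MPa.
φR_n = 0.75 × 372 × 4140 × 10⁻³ = 1155 kN.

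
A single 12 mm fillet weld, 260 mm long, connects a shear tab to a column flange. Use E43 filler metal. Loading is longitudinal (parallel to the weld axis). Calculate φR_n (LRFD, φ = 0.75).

E43XX → F_EXX = 430 MPa.
Effective throat t_e = 0.707 × 12 = 8.484 mm.
Total length L = 260 mm; A_we = 8.484 × 260 = 2206 mm².
F_nw = 0.6 F_EXX = 0.6 × 430 = 258 MPa.
φR_n = 0.75 × 258 × 2206 × 10⁻³ = 426.8 kN.

φR_n ≈ 427 kN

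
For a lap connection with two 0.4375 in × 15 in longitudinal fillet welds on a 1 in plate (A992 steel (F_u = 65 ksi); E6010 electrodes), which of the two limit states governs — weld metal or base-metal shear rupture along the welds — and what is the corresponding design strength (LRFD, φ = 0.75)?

φR_n ≈ 251 kip (weld metal governs)

E60XX → F_EXX = 60 ksi.
t_e = 0.707 × 0.4375 = 0.3093 in; L = 30 in.
Weld metal: φR_n = 0.75 × 0.6 × 60 × 0.3093 × 30 = 250.5 kip.
Base metal (shear rupture): φR_n = 0.75 × 0.6 × 65 × 1 × 30 = 877.5 kip.
Governing: weld metal.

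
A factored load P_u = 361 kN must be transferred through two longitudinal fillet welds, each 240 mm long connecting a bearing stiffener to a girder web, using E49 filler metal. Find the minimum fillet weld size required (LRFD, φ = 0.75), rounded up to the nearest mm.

w = 5 mm

E49XX → F_EXX = 490 MPa.
Total weld length L = 480 mm.
Required throat t_e = P_u / (φ × 0.6 F_EXX × L) = 361 / (0.75 × 0.6 × 490 × 480 × 10⁻³) = 3.411 mm.
Required leg w = t_e / 0.707 = 4.824 mm → use 5 mm.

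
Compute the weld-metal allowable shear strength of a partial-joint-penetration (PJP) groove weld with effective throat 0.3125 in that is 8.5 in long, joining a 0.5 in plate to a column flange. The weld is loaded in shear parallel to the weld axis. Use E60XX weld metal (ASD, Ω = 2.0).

E60XX → F_EXX = 60 ksi.
Effective throat (given) t_e = 0.3125 in.
A_we = 0.3125 × 8.5 = 2.656 in².
F_nw = 0.6 F_EXX = 36 ksi.
R_n/Ω = (36 × 2.656) / 2.0 = 47.81 kip.

R_n/Ω ≈ 47.8 kip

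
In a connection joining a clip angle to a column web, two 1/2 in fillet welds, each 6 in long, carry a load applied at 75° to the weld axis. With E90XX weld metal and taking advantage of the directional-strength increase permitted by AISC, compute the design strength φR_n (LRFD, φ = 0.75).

E90XX → F_EXX = 90 ksi.
t_e = 0.707 × 0.5 = 0.3535 in; A_we = 0.3535 × 12 = 4.242 in².
Directional factor: 1.0 + 0.5 sin^1.5(75°) = 1.475.
F_nw = 0.6 × 90 × 1.475 = 79.63 ksi.
φR_n = 0.75 × 79.63 × 4.242 = 253.3 kip.

φR_n ≈ 253 kip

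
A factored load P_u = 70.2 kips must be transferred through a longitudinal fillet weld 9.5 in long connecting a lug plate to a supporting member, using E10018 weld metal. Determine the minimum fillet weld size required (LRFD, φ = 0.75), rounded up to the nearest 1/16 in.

w = 1/4 in

E100XX → F_EXX = 100 ksi.
Total weld length L = 9.5 in.
Required throat t_e = P_u / (φ × 0.6 F_EXX × L) = 70.2 / (0.75 × 0.6 × 100 × 9.5) = 0.1642 in.
Required leg w = t_e / 0.707 = 0.2323 in → use 1/4 in.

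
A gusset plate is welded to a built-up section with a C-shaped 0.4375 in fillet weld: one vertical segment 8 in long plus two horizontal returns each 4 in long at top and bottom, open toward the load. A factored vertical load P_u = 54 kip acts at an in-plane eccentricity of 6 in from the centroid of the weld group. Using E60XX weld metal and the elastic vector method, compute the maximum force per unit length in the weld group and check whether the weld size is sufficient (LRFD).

f_max ≈ 10.6 kip/in; NOT adequate

E60XX → F_EXX = 60 ksi.
Total weld length L_w = 16 in. Treat welds as unit-width lines.
Centroid: x̄ = 2×4×2 / 16 = 1 in from the vertical weld.
Polar moment about centroid: J = I_x + I_y = [8³/12 + 2×4×4²] + [8×1² + 2(4³/12 + 4×1²)] = 197.3 in³.
Direct shear f_v = P/L_w = 54 / 16 = 3.375 kip/in (vertical).
Torsion M = P·e = 54 × 6 = 324 kip·in.
Critical point at (x, y) = (3, 4) from centroid. f_tx = M·y/J = 6.568 kip/in; f_ty = M·x/J = 4.926 kip/in.
Resultant f_max = √[f_tx² + (f_v + f_ty)²] = √[6.568² + (3.375 + 4.926)²] = 10.58 kip/in.
Capacity per unit length: φr_n = 0.75 × 0.6 × 60 × (0.707 × 0.4375) = 8.351 kip/in.
10.58 > 8.351 → NOT adequate.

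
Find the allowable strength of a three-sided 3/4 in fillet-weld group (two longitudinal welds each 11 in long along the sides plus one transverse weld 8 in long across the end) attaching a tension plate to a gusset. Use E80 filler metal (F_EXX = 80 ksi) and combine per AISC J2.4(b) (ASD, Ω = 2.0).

R_n/Ω ≈ 391 kips

t_e = 0.707 × 0.75 = 0.5302 in.
R_nwl = 0.6 × 80 × 0.5302 × 22 = 559.9 kips (longitudinal, 2 welds).
R_nwt = 0.6 × 80 × 0.5302 × 8 = 203.6 kips (transverse, base value).
(i) R_nwl + R_nwt = 763.6 kips; (ii) 0.85 R_nwl + 1.5 R_nwt = 781.4 kips.
R_n = max = 781.4 kips [governs: (ii)]; R_n/Ω = 390.7 kips.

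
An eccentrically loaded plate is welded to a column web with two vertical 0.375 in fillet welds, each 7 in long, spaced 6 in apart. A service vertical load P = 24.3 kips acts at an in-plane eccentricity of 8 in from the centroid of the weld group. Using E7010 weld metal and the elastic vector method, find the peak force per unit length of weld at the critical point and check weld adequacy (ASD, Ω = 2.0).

f_max ≈ 6.16 kip/in; NOT adequate

E70XX → F_EXX = 70 ksi.
Total weld length L_w = 14 in. Treat welds as unit-width lines.
Polar moment about centroid: J = 2[d³/12 + d(b/2)²] = 2[7³/12 + 7×3²] = 183.2 in³.
Direct shear f_v = P/L_w = 24.3 / 14 = 1.736 kip/in (vertical).
Torsion M = P·e = 24.3 × 8 = 194.4 kip·in.
Critical point at (x, y) = (3, 3.5) from centroid. f_tx = M·y/J = 3.715 kip/in; f_ty = M·x/J = 3.184 kip/in.
Resultant f_max = √[f_tx² + (f_v + f_ty)²] = √[3.715² + (1.736 + 3.184)²] = 6.165 kip/in.
Capacity per unit length: r_n/Ω = (1/2.0) × 0.6 × 70 × (0.707 × 0.375) = 5.568 kip/in.
6.165 > 5.568 → NOT adequate.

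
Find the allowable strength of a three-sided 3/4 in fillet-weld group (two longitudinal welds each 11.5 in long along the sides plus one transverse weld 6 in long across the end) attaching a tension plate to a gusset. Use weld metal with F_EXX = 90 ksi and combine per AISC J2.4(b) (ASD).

t_e = 0.707 × 0.75 = 0.5302 in.
R_nwl = 0.6 × 90 × 0.5302 × 23 = 658.6 kips (longitudinal, 2 welds).
R_nwt = 0.6 × 90 × 0.5302 × 6 = 171.8 kips (transverse, base value).
(i) R_nwl + R_nwt = 830.4 kips; (ii) 0.85 R_nwl + 1.5 R_nwt = 817.5 kips.
R_n = max = 830.4 kips [governs: (i)]; R_n/Ω = 415.2 kips.

R_n/Ω ≈ 415 kips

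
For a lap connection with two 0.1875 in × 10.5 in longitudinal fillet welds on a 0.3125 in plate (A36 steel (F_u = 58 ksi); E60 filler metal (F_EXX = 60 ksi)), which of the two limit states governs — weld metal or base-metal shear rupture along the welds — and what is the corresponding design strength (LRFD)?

t_e = 0.707 × 0.1875 = 0.1326 in; L = 21 in.
Weld metal: φR_n = 0.75 × 0.6 × 60 × 0.1326 × 21 = 75.16 kip.
Base metal (shear rupture): φR_n = 0.75 × 0.6 × 58 × 0.3125 × 21 = 171.3 kip.
Governing: weld metal.

φR_n ≈ 75.2 kip (weld metal governs)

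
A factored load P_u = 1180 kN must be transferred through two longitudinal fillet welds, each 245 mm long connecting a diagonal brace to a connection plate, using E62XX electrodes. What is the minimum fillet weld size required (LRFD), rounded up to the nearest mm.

E62XX → F_EXX = 620 MPa.
Total weld length L = 490 mm.
Required throat t_e = P_u / (φ × 0.6 F_EXX × L) = 1180 / (0.75 × 0.6 × 620 × 490 × 10⁻³) = 8.631 mm.
Required leg w = t_e / 0.707 = 12.21 mm → use 13 mm.

w = 13 mm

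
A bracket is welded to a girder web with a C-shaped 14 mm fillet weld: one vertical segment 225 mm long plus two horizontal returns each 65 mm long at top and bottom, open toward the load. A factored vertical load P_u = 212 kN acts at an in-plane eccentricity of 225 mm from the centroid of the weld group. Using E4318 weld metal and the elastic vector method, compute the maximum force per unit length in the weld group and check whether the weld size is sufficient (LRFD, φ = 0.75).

f_max ≈ 2490 N/mm; NOT adequate

E43XX → F_EXX = 430 MPa.
Total weld length L_w = 355 mm. Treat welds as unit-width lines.
Centroid: x̄ = 2×65×32.5 / 355 = 11.9 mm from the vertical weld.
Polar moment about centroid: J = I_x + I_y = [225³/12 + 2×65×112.5²] + [225×11.9² + 2(65³/12 + 65×20.6²)] = 2727000 mm³.
Direct shear f_v = P/L_w = 212×10³ / 355 = 597.2 N/mm (vertical).
Torsion M = P·e = 212×10³ × 225 = 47700000 N·mm.
Critical point at (x, y) = (53.1, 112.5) from centroid. f_tx = M·y/J = 1968 N/mm; f_ty = M·x/J = 928.7 N/mm.
Resultant f_max = √[f_tx² + (f_v + f_ty)²] = √[1968² + (597.2 + 928.7)²] = 2490 N/mm.
Capacity per unit length: φr_n = 0.75 × 0.6 × 430 × (0.707 × 14) = 1915 N/mm.
2490 > 1915 → NOT adequate.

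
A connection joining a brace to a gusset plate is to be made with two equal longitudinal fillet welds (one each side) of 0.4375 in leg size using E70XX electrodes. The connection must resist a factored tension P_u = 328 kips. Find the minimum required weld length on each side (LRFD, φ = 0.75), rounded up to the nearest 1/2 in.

L = 17 in on each side

E70XX → F_EXX = 70 ksi.
Throat t_e = 0.707 × 0.4375 = 0.3093 in.
φr_n = 0.75 × 0.6 × 70 × 0.3093 = 9.743 kips/in.
L_req = P_u / φr_n = 328 / 9.743 = 33.66 in total.
Per side: 33.66 / 2 = 16.83 in.
Round up → use L = 17 in on each side.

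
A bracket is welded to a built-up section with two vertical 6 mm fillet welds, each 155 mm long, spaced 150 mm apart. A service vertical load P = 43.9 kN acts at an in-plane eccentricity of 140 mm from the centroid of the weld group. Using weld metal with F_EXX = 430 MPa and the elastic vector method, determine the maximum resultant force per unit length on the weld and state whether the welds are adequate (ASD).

Total weld length L_w = 310 mm. Treat welds as unit-width lines.
Polar moment about centroid: J = 2[d³/12 + d(b/2)²] = 2[155³/12 + 155×75²] = 2364000 mm³.
Direct shear f_v = P/L_w = 43.9×10³ / 310 = 141.6 N/mm (vertical).
Torsion M = P·e = 43.9×10³ × 140 = 6146000 N·mm.
Critical point at (x, y) = (75, 77.5) from centroid. f_tx = M·y/J = 201.5 N/mm; f_ty = M·x/J = 195 N/mm.
Resultant f_max = √[f_tx² + (f_v + f_ty)²] = √[201.5² + (141.6 + 195)²] = 392.3 N/mm.
Capacity per unit length: r_n/Ω = (1/2.0) × 0.6 × 430 × (0.707 × 6) = 547.2 N/mm.
392.3 ≤ 547.2 → adequate.

f_max ≈ 392 N/mm; adequate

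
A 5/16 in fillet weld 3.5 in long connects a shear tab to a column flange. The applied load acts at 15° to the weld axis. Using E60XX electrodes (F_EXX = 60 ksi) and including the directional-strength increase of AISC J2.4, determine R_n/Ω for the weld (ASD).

R_n/Ω ≈ 14.8 kips

t_e = 0.707 × 0.3125 = 0.2209 in; A_we = 0.2209 × 3.5 = 0.7733 in².
Directional factor: 1.0 + 0.5 sin^1.5(15°) = 1.066.
F_nw = 0.6 × 60 × 1.066 = 38.37 ksi.
R_n/Ω = (38.37 × 0.7733) / 2.0 = 14.84 kips.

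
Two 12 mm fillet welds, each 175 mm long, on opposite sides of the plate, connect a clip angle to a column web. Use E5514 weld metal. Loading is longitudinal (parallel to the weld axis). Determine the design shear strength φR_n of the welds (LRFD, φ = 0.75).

E55XX → F_EXX = 550 MPa.
Effective throat t_e = 0.707 × 12 = 8.484 mm.
Total length L = 350 mm; A_we = 8.484 × 350 = 2969 mm².
F_nw = 0.6 F_EXX = 0.6 × 550 = 330 MPa.
φR_n = 0.75 × 330 × 2969 × 10⁻³ = 734.9 kN.

φR_n ≈ 735 kN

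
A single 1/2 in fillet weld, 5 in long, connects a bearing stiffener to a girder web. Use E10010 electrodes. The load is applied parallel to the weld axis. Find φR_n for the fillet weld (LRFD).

φR_n ≈ 79.5 kip

E100XX → F_EXX = 100 ksi.
Effective throat t_e = 0.707 × 0.5 = 0.3535 in.
Total length L = 5 in; A_we = 0.3535 × 5 = 1.767 in².
F_nw = 0.6 F_EXX = 0.6 × 100 = 60 ksi.
φR_n = 0.75 × 60 × 1.767 = 79.54 kip.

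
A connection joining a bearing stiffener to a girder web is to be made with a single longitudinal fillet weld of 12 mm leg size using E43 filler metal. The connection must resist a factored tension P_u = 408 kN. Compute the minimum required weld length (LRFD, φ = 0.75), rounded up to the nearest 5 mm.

L = 250 mm

E43XX → F_EXX = 430 MPa.
Throat t_e = 0.707 × 12 = 8.484 mm.
φr_n = 0.75 × 0.6 × 430 × 8.484 × 10⁻³ = 1.642 kN/mm.
L_req = P_u / φr_n = 408 / 1.642 = 248.5 mm total.
Round up → use L = 250 mm.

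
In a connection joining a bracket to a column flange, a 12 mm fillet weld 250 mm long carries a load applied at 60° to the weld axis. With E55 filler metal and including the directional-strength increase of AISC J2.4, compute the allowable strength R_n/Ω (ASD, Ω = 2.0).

E55XX → F_EXX = 550 MPa.
t_e = 0.707 × 12 = 8.484 mm; A_we = 8.484 × 250 = 2121 mm².
Directional factor: 1.0 + 0.5 sin^1.5(60°) = 1.403.
F_nw = 0.6 × 550 × 1.403 = 463 MPa.
R_n/Ω = (463 × 2121) / 2.0 × 10⁻³ = 491 kN.

R_n/Ω ≈ 491 kN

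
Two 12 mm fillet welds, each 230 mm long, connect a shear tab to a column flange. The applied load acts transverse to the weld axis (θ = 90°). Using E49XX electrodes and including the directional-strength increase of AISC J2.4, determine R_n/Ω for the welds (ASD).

E49XX → F_EXX = 490 MPa.
t_e = 0.707 × 12 = 8.484 mm; A_we = 8.484 × 460 = 3903 mm².
Directional factor: 1.0 + 0.5 sin^1.5(90°) = 1.5.
F_nw = 0.6 × 490 × 1.5 = 441 MPa.
R_n/Ω = (441 × 3903) / 2.0 × 10⁻³ = 860.5 kN.

R_n/Ω ≈ 861 kN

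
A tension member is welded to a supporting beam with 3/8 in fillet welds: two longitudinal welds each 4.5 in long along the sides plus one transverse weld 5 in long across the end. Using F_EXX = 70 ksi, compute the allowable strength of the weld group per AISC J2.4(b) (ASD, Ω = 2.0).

R_n/Ω ≈ 84.3 kip

t_e = 0.707 × 0.375 = 0.2651 in.
R_nwl = 0.6 × 70 × 0.2651 × 9 = 100.2 kip (longitudinal, 2 welds).
R_nwt = 0.6 × 70 × 0.2651 × 5 = 55.68 kip (transverse, base value).
(i) R_nwl + R_nwt = 155.9 kip; (ii) 0.85 R_nwl + 1.5 R_nwt = 168.7 kip.
R_n = max = 168.7 kip [governs: (ii)]; R_n/Ω = 84.35 kip.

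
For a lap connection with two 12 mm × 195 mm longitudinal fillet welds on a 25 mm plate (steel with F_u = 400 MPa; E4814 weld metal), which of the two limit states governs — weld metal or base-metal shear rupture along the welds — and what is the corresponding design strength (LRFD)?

φR_n ≈ 715 kN (weld metal governs)

E48XX → F_EXX = 480 MPa.
t_e = 0.707 × 12 = 8.484 mm; L = 390 mm.
Weld metal: φR_n = 0.75 × 0.6 × 480 × 8.484 × 390 × 10⁻³ = 714.7 kN.
Base metal (shear rupture): φR_n = 0.75 × 0.6 × 400 × 25 × 390 × 10⁻³ = 1755 kN.
Governing: weld metal.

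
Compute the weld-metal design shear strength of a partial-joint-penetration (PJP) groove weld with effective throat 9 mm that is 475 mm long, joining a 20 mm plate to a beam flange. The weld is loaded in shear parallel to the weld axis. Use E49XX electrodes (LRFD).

E49XX → F_EXX = 490 MPa.
Effective throat (given) t_e = 9 mm.
A_we = 9 × 475 = 4275 mm².
F_nw = 0.6 F_EXX = 294 MPa.
φR_n = 0.75 × 294 × 4275 × 10⁻³ = 942.6 kN.

φR_n ≈ 943 kN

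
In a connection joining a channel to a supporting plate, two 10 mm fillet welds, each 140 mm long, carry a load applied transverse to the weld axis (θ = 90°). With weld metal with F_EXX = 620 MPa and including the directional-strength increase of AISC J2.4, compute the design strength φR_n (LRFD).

φR_n ≈ 828 kN

t_e = 0.707 × 10 = 7.07 mm; A_we = 7.07 × 280 = 1980 mm².
Directional factor: 1.0 + 0.5 sin^1.5(90°) = 1.5.
F_nw = 0.6 × 620 × 1.5 = 558 MPa.
φR_n = 0.75 × 558 × 1980 × 10⁻³ = 828.5 kN.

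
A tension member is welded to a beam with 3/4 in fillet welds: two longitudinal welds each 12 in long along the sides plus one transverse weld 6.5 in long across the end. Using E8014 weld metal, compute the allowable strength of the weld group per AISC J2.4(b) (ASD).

E80XX → F_EXX = 80 ksi.
t_e = 0.707 × 0.75 = 0.5302 in.
R_nwl = 0.6 × 80 × 0.5302 × 24 = 610.8 kip (longitudinal, 2 welds).
R_nwt = 0.6 × 80 × 0.5302 × 6.5 = 165.4 kip (transverse, base value).
(i) R_nwl + R_nwt = 776.3 kip; (ii) 0.85 R_nwl + 1.5 R_nwt = 767.4 kip.
R_n = max = 776.3 kip [governs: (i)]; R_n/Ω = 388.1 kip.

R_n/Ω ≈ 388 kip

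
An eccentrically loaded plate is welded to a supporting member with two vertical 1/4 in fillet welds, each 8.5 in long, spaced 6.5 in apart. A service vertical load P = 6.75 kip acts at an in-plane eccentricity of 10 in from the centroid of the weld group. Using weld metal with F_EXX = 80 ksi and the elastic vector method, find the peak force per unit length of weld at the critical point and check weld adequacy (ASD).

Total weld length L_w = 17 in. Treat welds as unit-width lines.
Polar moment about centroid: J = 2[d³/12 + d(b/2)²] = 2[8.5³/12 + 8.5×3.25²] = 281.9 in³.
Direct shear f_v = P/L_w = 6.75 / 17 = 0.3971 kip/in (vertical).
Torsion M = P·e = 6.75 × 10 = 67.5 kip·in.
Critical point at (x, y) = (3.25, 4.25) from centroid. f_tx = M·y/J = 1.018 kip/in; f_ty = M·x/J = 0.7782 kip/in.
Resultant f_max = √[f_tx² + (f_v + f_ty)²] = √[1.018² + (0.3971 + 0.7782)²] = 1.555 kip/in.
Capacity per unit length: r_n/Ω = (1/2.0) × 0.6 × 80 × (0.707 × 0.25) = 4.242 kip/in.
1.555 ≤ 4.242 → adequate.

f_max ≈ 1.55 kip/in; adequate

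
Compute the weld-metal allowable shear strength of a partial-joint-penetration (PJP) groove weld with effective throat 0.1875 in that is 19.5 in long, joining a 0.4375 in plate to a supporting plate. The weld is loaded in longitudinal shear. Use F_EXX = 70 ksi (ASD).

Effective throat (given) t_e = 0.1875 in.
A_we = 0.1875 × 19.5 = 3.656 in².
F_nw = 0.6 F_EXX = 42 ksi.
R_n/Ω = (42 × 3.656) / 2.0 = 76.78 kip.

R_n/Ω ≈ 76.8 kip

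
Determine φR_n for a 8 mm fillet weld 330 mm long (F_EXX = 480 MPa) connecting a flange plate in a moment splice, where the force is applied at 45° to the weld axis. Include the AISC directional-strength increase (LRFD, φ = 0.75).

φR_n ≈ 523 kN

t_e = 0.707 × 8 = 5.656 mm; A_we = 5.656 × 330 = 1866 mm².
Directional factor: 1.0 + 0.5 sin^1.5(45°) = 1.297.
F_nw = 0.6 × 480 × 1.297 = 373.6 MPa.
φR_n = 0.75 × 373.6 × 1866 × 10⁻³ = 523 kN.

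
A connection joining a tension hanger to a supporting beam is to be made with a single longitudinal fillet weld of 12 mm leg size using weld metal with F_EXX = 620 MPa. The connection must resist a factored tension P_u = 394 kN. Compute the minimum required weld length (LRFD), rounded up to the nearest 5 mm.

L = 170 mm

Throat t_e = 0.707 × 12 = 8.484 mm.
φr_n = 0.75 × 0.6 × 620 × 8.484 × 10⁻³ = 2.367 kN/mm.
L_req = P_u / φr_n = 394 / 2.367 = 166.5 mm total.
Round up → use L = 170 mm.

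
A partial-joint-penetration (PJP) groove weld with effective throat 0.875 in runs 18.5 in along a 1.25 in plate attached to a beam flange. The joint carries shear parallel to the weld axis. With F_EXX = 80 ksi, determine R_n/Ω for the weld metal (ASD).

Effective throat (given) t_e = 0.875 in.
A_we = 0.875 × 18.5 = 16.19 in².
F_nw = 0.6 F_EXX = 48 ksi.
R_n/Ω = (48 × 16.19) / 2.0 = 388.5 kips.

R_n/Ω ≈ 388 kips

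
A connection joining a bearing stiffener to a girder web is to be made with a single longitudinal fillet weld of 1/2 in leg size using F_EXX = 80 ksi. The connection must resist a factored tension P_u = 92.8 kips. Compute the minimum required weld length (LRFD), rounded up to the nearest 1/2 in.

L = 7.5 in

Throat t_e = 0.707 × 0.5 = 0.3535 in.
φr_n = 0.75 × 0.6 × 80 × 0.3535 = 12.73 kips/in.
L_req = P_u / φr_n = 92.8 / 12.73 = 7.292 in total.
Round up → use L = 7.5 in.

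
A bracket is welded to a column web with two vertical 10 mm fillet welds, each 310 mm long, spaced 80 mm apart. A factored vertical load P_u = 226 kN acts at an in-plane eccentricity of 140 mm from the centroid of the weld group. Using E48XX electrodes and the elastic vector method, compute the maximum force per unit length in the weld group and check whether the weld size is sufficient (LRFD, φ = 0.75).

f_max ≈ 1010 N/mm; adequate

E48XX → F_EXX = 480 MPa.
Total weld length L_w = 620 mm. Treat welds as unit-width lines.
Polar moment about centroid: J = 2[d³/12 + d(b/2)²] = 2[310³/12 + 310×40²] = 5957000 mm³.
Direct shear f_v = P/L_w = 226×10³ / 620 = 364.5 N/mm (vertical).
Torsion M = P·e = 226×10³ × 140 = 31640000 N·mm.
Critical point at (x, y) = (40, 155) from centroid. f_tx = M·y/J = 823.2 N/mm; f_ty = M·x/J = 212.4 N/mm.
Resultant f_max = √[f_tx² + (f_v + f_ty)²] = √[823.2² + (364.5 + 212.4)²] = 1005 N/mm.
Capacity per unit length: φr_n = 0.75 × 0.6 × 480 × (0.707 × 10) = 1527 N/mm.
1005 ≤ 1527 → adequate.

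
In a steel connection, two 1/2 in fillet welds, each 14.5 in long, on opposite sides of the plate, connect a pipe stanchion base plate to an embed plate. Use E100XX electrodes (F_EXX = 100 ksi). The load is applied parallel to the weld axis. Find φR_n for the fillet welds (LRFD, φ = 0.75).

Effective throat t_e = 0.707 × 0.5 = 0.3535 in.
Total length L = 29 in; A_we = 0.3535 × 29 = 10.25 in².
F_nw = 0.6 F_EXX = 0.6 × 100 = 60 ksi.
φR_n = 0.75 × 60 × 10.25 = 461.3 kips.

φR_n ≈ 461 kips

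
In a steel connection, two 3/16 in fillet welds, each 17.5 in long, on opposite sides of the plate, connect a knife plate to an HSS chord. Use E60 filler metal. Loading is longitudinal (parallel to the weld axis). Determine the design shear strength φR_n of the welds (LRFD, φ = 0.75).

E60XX → F_EXX = 60 ksi.
Effective throat t_e = 0.707 × 0.1875 = 0.1326 in.
Total length L = 35 in; A_we = 0.1326 × 35 = 4.64 in².
F_nw = 0.6 F_EXX = 0.6 × 60 = 36 ksi.
φR_n = 0.75 × 36 × 4.64 = 125.3 kips.

φR_n ≈ 125 kips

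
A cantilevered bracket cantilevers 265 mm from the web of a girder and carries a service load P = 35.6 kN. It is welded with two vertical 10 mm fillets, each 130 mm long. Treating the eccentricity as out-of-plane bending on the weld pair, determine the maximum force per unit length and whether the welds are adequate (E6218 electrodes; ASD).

f_max ≈ 1680 N/mm; NOT adequate

E62XX → F_EXX = 620 MPa.
L_w = 2 × 130 = 260 mm; section modulus (unit throat) S = 2 × L²/6 = 5633 mm².
Direct shear f_v = P/L_w = 35.6×10³/260 = 136.9 N/mm.
Moment M = P × e = 35.6×10³ × 265 = 9434000 N·mm; bending f_b = M/S = 1675 N/mm.
f_max = √(f_v² + f_b²) = √(136.9² + 1675²) = 1680 N/mm.
r_n/Ω = (1/2.0) × 0.6 × 620 × (0.707 × 10) = 1315 N/mm → NOT adequate.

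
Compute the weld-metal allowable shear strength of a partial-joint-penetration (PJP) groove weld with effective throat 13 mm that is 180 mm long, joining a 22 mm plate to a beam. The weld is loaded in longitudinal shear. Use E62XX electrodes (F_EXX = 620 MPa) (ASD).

R_n/Ω ≈ 435 kN

Effective throat (given) t_e = 13 mm.
A_we = 13 × 180 = 2340 mm².
F_nw = 0.6 F_EXX = 372 MPa.
R_n/Ω = (372 × 2340) / 2.0 × 10⁻³ = 435.2 kN.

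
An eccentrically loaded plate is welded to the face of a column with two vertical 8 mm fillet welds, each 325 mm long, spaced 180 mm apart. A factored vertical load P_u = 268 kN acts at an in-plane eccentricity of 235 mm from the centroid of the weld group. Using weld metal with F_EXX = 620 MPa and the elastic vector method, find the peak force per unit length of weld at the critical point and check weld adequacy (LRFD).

f_max ≈ 1320 N/mm; adequate

Total weld length L_w = 650 mm. Treat welds as unit-width lines.
Polar moment about centroid: J = 2[d³/12 + d(b/2)²] = 2[325³/12 + 325×90²] = 10990000 mm³.
Direct shear f_v = P/L_w = 268×10³ / 650 = 412.3 N/mm (vertical).
Torsion M = P·e = 268×10³ × 235 = 62980000 N·mm.
Critical point at (x, y) = (90, 162.5) from centroid. f_tx = M·y/J = 931.5 N/mm; f_ty = M·x/J = 515.9 N/mm.
Resultant f_max = √[f_tx² + (f_v + f_ty)²] = √[931.5² + (412.3 + 515.9)²] = 1315 N/mm.
Capacity per unit length: φr_n = 0.75 × 0.6 × 620 × (0.707 × 8) = 1578 N/mm.
1315 ≤ 1578 → adequate.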